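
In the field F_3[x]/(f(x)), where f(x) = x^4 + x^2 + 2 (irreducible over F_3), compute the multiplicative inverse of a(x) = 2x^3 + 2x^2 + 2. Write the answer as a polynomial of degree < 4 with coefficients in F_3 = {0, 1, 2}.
a(x)^(-1) ≡ x^2 + 2x + 2 (mod f(x))

Since f is irreducible over F_3, F_3[x]/(f) is a field and a(x) ≠ 0 has an inverse. Apply the extended Euclidean algorithm to f(x) and a(x) in F_3[x]: f(x) = (2x + 1)·a(x) + (2x^2 + 2x);  a(x) = (x)·(2x^2 + 2x) + (2). The last nonzero remainder is the constant 2 = gcd(f, a) in F_3. Back-substituting through the division chain expresses 2 = s(x)·a(x) + t(x)·f(x) with s(x) ≡ 2x^2 + x + 1 (mod f), so (2x^2 + x + 1)·a(x) ≡ 2 (mod f). Multiplying by 2^(-1) ≡ 2 in F_3 gives a(x)^(-1) ≡ 2·(2x^2 + x + 1) ≡ x^2 + 2x + 2 (mod f). Check: (2x^3 + 2x^2 + 2)·(x^2 + 2x + 2) = 2x^5 + 2x^3 + x + 1 ≡ 1 (mod x^4 + x^2 + 2).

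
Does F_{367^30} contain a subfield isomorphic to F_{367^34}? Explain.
No: F_{367^34} is not a subfield of F_{367^30}

F_{p^m} embeds in F_{p^n} iff m | n. Here 34 ∤ 30 (since 30 = 0·34 + 30 with remainder 30 ≠ 0), so F_{367^34} is not a subfield of F_{367^30}. Equivalently: if it were, the tower law would give 34 = [F_{367^34}:F_367] dividing [F_{367^30}:F_367] = 30, contradiction.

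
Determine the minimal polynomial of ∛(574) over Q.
m_α(x) = x^3 - 574

α satisfies α^3 = 574, so x^3 - 574 annihilates α. By the rational root test, a rational root p/q (in lowest terms) of x^3 - 574 would satisfy p^3 = 574 q^3, forcing q = 1 and p^3 = 574; but 574 is not a perfect cube, contradiction. A monic cubic over Q with no rational root is irreducible (any nontrivial factorization would include a linear factor). Hence x^3 - 574 is the minimal polynomial of α, and in particular [Q(α):Q] = 3.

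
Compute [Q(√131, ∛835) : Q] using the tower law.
[Q(√131, ∛835) : Q] = 6

Let L = Q(√131, ∛835). Since Q(√131) ⊂ L and [Q(√131):Q] = 2, the tower law gives 2 | [L:Q]. Likewise Q(∛835) ⊂ L with [Q(∛835):Q] = 3 (because 835 is not a perfect cube), so 3 | [L:Q]. As gcd(2,3) = 1, [L:Q] is divisible by 6. Conversely L is generated over Q by √131 and ∛835, so [L:Q] ≤ 2·3 = 6. Therefore [Q(√131, ∛835) : Q] = 6.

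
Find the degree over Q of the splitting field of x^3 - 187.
[K : Q] = 6

The roots of x^3 - 187 are ∛187, ω∛187, ω^2∛187 where ω = e^(2πi/3) is a primitive cube root of unity, so K = Q(∛187, ω). Now [Q(∛187):Q] = 3 (since 187 is not a perfect cube, x^3 - 187 is irreducible) and [Q(ω):Q] = 2. Both 2 and 3 divide [K:Q], and [K:Q] ≤ 3·2 = 6, so [K:Q] = 6. (Equivalently: Q(∛187) ⊂ R but ω ∉ R, so [K : Q(∛187)] = 2.)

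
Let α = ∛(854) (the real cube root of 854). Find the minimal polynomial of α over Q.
m_α(x) = x^3 - 854

α satisfies α^3 = 854, so x^3 - 854 annihilates α. By the rational root test, a rational root p/q (in lowest terms) of x^3 - 854 would satisfy p^3 = 854 q^3, forcing q = 1 and p^3 = 854; but 854 is not a perfect cube, contradiction. A monic cubic over Q with no rational root is irreducible (any nontrivial factorization would include a linear factor). Hence x^3 - 854 is the minimal polynomial of α, and in particular [Q(α):Q] = 3.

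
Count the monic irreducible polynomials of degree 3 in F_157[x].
There are 1289912 monic irreducible polynomials of degree 3 over F_157

Each element of F_{157^3} that lies in no proper subfield is a root of exactly one monic irreducible of degree 3 over F_157, and each such polynomial has 3 distinct roots in F_{157^3}. By Möbius inversion the count is N_157(3) = (1/3) Σ_{d|3} μ(3/d) · 157^d = (1/3)(μ(3)·157^1 + μ(1)·157^3) = 3869736/3 = 1289912.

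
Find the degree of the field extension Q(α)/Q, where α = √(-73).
[Q(α):Q] = 2

[Q(α):Q] equals the degree of the minimal polynomial of α. Here α^2 = -73 and x^2 + 73 is irreducible (d = -73 is squarefree, ≠ 1, hence not a square), so deg(m_α) = 2. Thus [Q(α):Q] = 2.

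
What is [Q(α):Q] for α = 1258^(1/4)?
[Q(α):Q] = 4

α is a root of x^4 - 1258. By Eisenstein's criterion at the prime p = 2 (which divides the constant term 1258 but p^2 = 4 does not, since 1258 is squarefree), x^4 - 1258 is irreducible over Q. Hence [Q(α):Q] = 4.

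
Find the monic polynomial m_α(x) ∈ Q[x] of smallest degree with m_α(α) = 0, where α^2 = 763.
m_α(x) = x^2 - 763

α satisfies α^2 - 763 = 0, so x^2 - 763 annihilates α. Since d = 763 is squarefree and ≠ 1, it is not a perfect square in Q, so x^2 - 763 has no rational root and is therefore irreducible over Q (a degree-2 polynomial over a field is irreducible iff it has no root). Hence m_α(x) = x^2 - 763.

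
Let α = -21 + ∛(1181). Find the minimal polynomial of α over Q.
m_α(x) = x^3 + 63x^2 + 1323x + 8080

Set β = α + 21 = ∛(1181), so β^3 = 1181. Then (α + 21)^3 - 1181 = 0, i.e. α is a root of g(x) = (x + 21)^3 - 1181 = x^3 + 63x^2 + 1323x + 8080. Since g(x) = h(x + 21) where h(x) = x^3 - 1181, and h is irreducible over Q (because 1181 is not a perfect cube, so h has no rational root, and a monic cubic with no rational root is irreducible), g is also irreducible (irreducibility is preserved under the substitution x → x + 21). Hence m_α(x) = x^3 + 63x^2 + 1323x + 8080.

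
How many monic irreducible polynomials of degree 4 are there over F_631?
There are 39632945940 monic irreducible polynomials of degree 4 over F_631

Each element of F_{631^4} that lies in no proper subfield is a root of exactly one monic irreducible of degree 4 over F_631, and each such polynomial has 4 distinct roots in F_{631^4}. By Möbius inversion the count is N_631(4) = (1/4) Σ_{d|4} μ(4/d) · 631^d = (1/4)(μ(4)·631^1 + μ(2)·631^2 + μ(1)·631^4) = 158531783760/4 = 39632945940.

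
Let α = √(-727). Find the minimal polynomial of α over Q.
m_α(x) = x^2 + 727

α satisfies α^2 + 727 = 0, so x^2 + 727 annihilates α. Since d = -727 is squarefree and ≠ 1, it is not a perfect square in Q, so x^2 + 727 has no rational root and is therefore irreducible over Q (a degree-2 polynomial over a field is irreducible iff it has no root). Hence m_α(x) = x^2 + 727.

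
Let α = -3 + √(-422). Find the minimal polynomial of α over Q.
m_α(x) = x^2 + 6x + 431

From α + 3 = √(-422), squaring gives (α + 3)^2 = -422, i.e. α^2 + 6α + 9 = -422, so α^2 + 6α + 431 = 0. The discriminant of x^2 + 6x + 431 is (6)^2 - 4·(431) = 36 - 1724 = -1688, and 4·(-422) is not a perfect square in Q since -422 is squarefree and ≠ 1. Hence x^2 + 6x + 431 is irreducible over Q and is the minimal polynomial of α.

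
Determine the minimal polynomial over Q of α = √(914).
m_α(x) = x^2 - 914

α satisfies α^2 - 914 = 0, so x^2 - 914 annihilates α. Since d = 914 is squarefree and ≠ 1, it is not a perfect square in Q, so x^2 - 914 has no rational root and is therefore irreducible over Q (a degree-2 polynomial over a field is irreducible iff it has no root). Hence m_α(x) = x^2 - 914.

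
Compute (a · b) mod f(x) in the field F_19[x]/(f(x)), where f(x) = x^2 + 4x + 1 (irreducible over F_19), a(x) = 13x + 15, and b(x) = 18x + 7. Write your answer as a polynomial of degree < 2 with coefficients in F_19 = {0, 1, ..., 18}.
a · b ≡ 14x + 4 (mod f(x))

Multiply in F_19[x]: a(x)·b(x) = (13x + 15)·(18x + 7) = 6x^2 + 10. This has degree ≥ 2, so divide by f(x) over F_19: 6x^2 + 10 = (6)·(x^2 + 4x + 1) + (14x + 4). Hence a·b ≡ 14x + 4 (mod f). (F_19[x]/(f) is a field with 19^2 = 361 elements since f is irreducible of degree 2.)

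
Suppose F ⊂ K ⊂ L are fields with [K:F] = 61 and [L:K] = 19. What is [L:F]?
[L:F] = 1159

The tower law says that for any tower of field extensions F ⊂ K ⊂ L with finite degrees, [L:F] = [L:K] · [K:F]. Here this gives [L:F] = 19 · 61 = 1159.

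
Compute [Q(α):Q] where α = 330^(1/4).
[Q(α):Q] = 4

α is a root of x^4 - 330. By Eisenstein's criterion at the prime p = 2 (which divides the constant term 330 but p^2 = 4 does not, since 330 is squarefree), x^4 - 330 is irreducible over Q. Hence [Q(α):Q] = 4.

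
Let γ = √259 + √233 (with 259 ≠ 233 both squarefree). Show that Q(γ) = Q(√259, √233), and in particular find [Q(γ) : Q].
[Q(γ) : Q] = 4 (equivalently, Q(γ) = Q(√259, √233))

Obviously Q(γ) ⊆ Q(√259, √233), and [Q(√259, √233):Q] = 4 (since 259, 233 are distinct squarefree integers > 1 with 60347 not a perfect square). To show equality we compute the minimal polynomial of γ. From γ = √259 + √233: γ^2 = 259 + 2√(60347) + 233 = 492 + 2√(60347), so γ^2 - 492 = 2√(60347); squaring, (γ^2 - 492)^2 = 4·60347, i.e. γ^4 - 984γ^2 + 242064 - 241388 = 0, i.e. γ^4 - 984γ^2 + 676 = 0. So γ is a root of x^4 - 984x^2 + 676. This polynomial is irreducible over Q: it has no rational root (each ±√259 ± √233 is irrational), and any factorization into two quadratics over Q would force √(60347) ∈ Q (pairing opposite roots) or √259, √233 ∈ Q (other pairings), all impossible. Hence [Q(γ):Q] = 4 = [Q(√259, √233):Q], so Q(γ) = Q(√259, √233).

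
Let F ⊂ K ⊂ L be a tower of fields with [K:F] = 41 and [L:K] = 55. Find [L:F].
[L:F] = 2255

The tower law says that for any tower of field extensions F ⊂ K ⊂ L with finite degrees, [L:F] = [L:K] · [K:F]. Here this gives [L:F] = 55 · 41 = 2255.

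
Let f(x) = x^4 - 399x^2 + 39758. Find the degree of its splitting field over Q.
[K : Q] = 4

Solving the quadratic in x^2: x^2 = (399 ± √(399^2 - 4·39758))/2 = (399 ± √169)/2 = (399 ± 13)/2, giving x^2 = 193 or x^2 = 206. So f(x) = (x^2 - 193)(x^2 - 206) and the roots of f are ±√193, ±√206. Hence the splitting field is K = Q(√193, √206). Since 193 and 206 are distinct squarefree integers > 1, their product 39758 is not a perfect square, so √206 ∉ Q(√193). By the tower law [K:Q] = [Q(√193,√206):Q(√193)] · [Q(√193):Q] = 2 · 2 = 4.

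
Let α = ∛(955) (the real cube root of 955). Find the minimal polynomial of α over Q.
m_α(x) = x^3 - 955

α satisfies α^3 = 955, so x^3 - 955 annihilates α. By the rational root test, a rational root p/q (in lowest terms) of x^3 - 955 would satisfy p^3 = 955 q^3, forcing q = 1 and p^3 = 955; but 955 is not a perfect cube, contradiction. A monic cubic over Q with no rational root is irreducible (any nontrivial factorization would include a linear factor). Hence x^3 - 955 is the minimal polynomial of α, and in particular [Q(α):Q] = 3.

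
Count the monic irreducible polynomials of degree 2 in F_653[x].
There are 212878 monic irreducible polynomials of degree 2 over F_653

Each element of F_{653^2} that lies in no proper subfield is a root of exactly one monic irreducible of degree 2 over F_653, and each such polynomial has 2 distinct roots in F_{653^2}. By Möbius inversion the count is N_653(2) = (1/2) Σ_{d|2} μ(2/d) · 653^d = (1/2)(μ(2)·653^1 + μ(1)·653^2) = 425756/2 = 212878.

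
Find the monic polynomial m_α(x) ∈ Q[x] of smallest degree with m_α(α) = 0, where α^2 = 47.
m_α(x) = x^2 - 47

α satisfies α^2 - 47 = 0, so x^2 - 47 annihilates α. Since d = 47 is squarefree and ≠ 1, it is not a perfect square in Q, so x^2 - 47 has no rational root and is therefore irreducible over Q (a degree-2 polynomial over a field is irreducible iff it has no root). Hence m_α(x) = x^2 - 47.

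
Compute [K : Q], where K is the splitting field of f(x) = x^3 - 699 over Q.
[K : Q] = 6

The roots of x^3 - 699 are ∛699, ω∛699, ω^2∛699 where ω = e^(2πi/3) is a primitive cube root of unity, so K = Q(∛699, ω). Now [Q(∛699):Q] = 3 (since 699 is not a perfect cube, x^3 - 699 is irreducible) and [Q(ω):Q] = 2. Both 2 and 3 divide [K:Q], and [K:Q] ≤ 3·2 = 6, so [K:Q] = 6. (Equivalently: Q(∛699) ⊂ R but ω ∉ R, so [K : Q(∛699)] = 2.)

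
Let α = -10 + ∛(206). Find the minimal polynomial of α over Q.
m_α(x) = x^3 + 30x^2 + 300x + 794

Set β = α + 10 = ∛(206), so β^3 = 206. Then (α + 10)^3 - 206 = 0, i.e. α is a root of g(x) = (x + 10)^3 - 206 = x^3 + 30x^2 + 300x + 794. Since g(x) = h(x + 10) where h(x) = x^3 - 206, and h is irreducible over Q (because 206 is not a perfect cube, so h has no rational root, and a monic cubic with no rational root is irreducible), g is also irreducible (irreducibility is preserved under the substitution x → x + 10). Hence m_α(x) = x^3 + 30x^2 + 300x + 794.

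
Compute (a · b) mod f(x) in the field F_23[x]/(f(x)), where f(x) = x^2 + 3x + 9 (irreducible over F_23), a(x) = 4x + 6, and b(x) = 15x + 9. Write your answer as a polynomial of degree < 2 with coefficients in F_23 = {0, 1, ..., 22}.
a · b ≡ 15x + 20 (mod f(x))

Multiply in F_23[x]: a(x)·b(x) = (4x + 6)·(15x + 9) = 14x^2 + 11x + 8. This has degree ≥ 2, so divide by f(x) over F_23: 14x^2 + 11x + 8 = (14)·(x^2 + 3x + 9) + (15x + 20). Hence a·b ≡ 15x + 20 (mod f). (F_23[x]/(f) is a field with 23^2 = 529 elements since f is irreducible of degree 2.)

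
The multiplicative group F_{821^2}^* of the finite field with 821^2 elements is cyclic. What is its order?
|F_{821^2}^*| = 674040

F_{821^2} has 821^2 = 674041 elements; its multiplicative group consists of all nonzero elements, so |F_{821^2}^*| = 674041 - 1 = 674040. (It is cyclic since any finite subgroup of the multiplicative group of a field is cyclic.)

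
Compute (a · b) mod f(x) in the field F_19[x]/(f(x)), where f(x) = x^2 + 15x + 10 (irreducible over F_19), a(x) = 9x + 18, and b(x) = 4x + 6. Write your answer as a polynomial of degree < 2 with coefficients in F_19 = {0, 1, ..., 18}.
a · b ≡ 4x + 14 (mod f(x))

Multiply in F_19[x]: a(x)·b(x) = (9x + 18)·(4x + 6) = 17x^2 + 12x + 13. This has degree ≥ 2, so divide by f(x) over F_19: 17x^2 + 12x + 13 = (17)·(x^2 + 15x + 10) + (4x + 14). Hence a·b ≡ 4x + 14 (mod f). (F_19[x]/(f) is a field with 19^2 = 361 elements since f is irreducible of degree 2.)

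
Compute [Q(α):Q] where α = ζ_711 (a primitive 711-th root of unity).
[Q(α):Q] = 468

The minimal polynomial of ζ_711 over Q is the 711-th cyclotomic polynomial Φ_711(x), which is irreducible over Q and has degree φ(711) = 468. Hence [Q(α):Q] = φ(711) = 468.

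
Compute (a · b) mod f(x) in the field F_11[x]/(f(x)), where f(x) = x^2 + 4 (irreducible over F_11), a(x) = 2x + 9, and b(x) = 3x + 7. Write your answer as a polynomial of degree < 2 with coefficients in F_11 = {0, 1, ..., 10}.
a · b ≡ 8x + 6 (mod f(x))

Multiply in F_11[x]: a(x)·b(x) = (2x + 9)·(3x + 7) = 6x^2 + 8x + 8. This has degree ≥ 2, so divide by f(x) over F_11: 6x^2 + 8x + 8 = (6)·(x^2 + 4) + (8x + 6). Hence a·b ≡ 8x + 6 (mod f). (F_11[x]/(f) is a field with 11^2 = 121 elements since f is irreducible of degree 2.)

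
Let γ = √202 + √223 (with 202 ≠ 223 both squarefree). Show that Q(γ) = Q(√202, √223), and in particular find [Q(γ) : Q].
[Q(γ) : Q] = 4 (equivalently, Q(γ) = Q(√202, √223))

Obviously Q(γ) ⊆ Q(√202, √223), and [Q(√202, √223):Q] = 4 (since 202, 223 are distinct squarefree integers > 1 with 45046 not a perfect square). To show equality we compute the minimal polynomial of γ. From γ = √202 + √223: γ^2 = 202 + 2√(45046) + 223 = 425 + 2√(45046), so γ^2 - 425 = 2√(45046); squaring, (γ^2 - 425)^2 = 4·45046, i.e. γ^4 - 850γ^2 + 180625 - 180184 = 0, i.e. γ^4 - 850γ^2 + 441 = 0. So γ is a root of x^4 - 850x^2 + 441. This polynomial is irreducible over Q: it has no rational root (each ±√202 ± √223 is irrational), and any factorization into two quadratics over Q would force √(45046) ∈ Q (pairing opposite roots) or √202, √223 ∈ Q (other pairings), all impossible. Hence [Q(γ):Q] = 4 = [Q(√202, √223):Q], so Q(γ) = Q(√202, √223).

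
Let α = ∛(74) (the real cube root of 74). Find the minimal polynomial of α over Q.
m_α(x) = x^3 - 74

α satisfies α^3 = 74, so x^3 - 74 annihilates α. By the rational root test, a rational root p/q (in lowest terms) of x^3 - 74 would satisfy p^3 = 74 q^3, forcing q = 1 and p^3 = 74; but 74 is not a perfect cube, contradiction. A monic cubic over Q with no rational root is irreducible (any nontrivial factorization would include a linear factor). Hence x^3 - 74 is the minimal polynomial of α, and in particular [Q(α):Q] = 3.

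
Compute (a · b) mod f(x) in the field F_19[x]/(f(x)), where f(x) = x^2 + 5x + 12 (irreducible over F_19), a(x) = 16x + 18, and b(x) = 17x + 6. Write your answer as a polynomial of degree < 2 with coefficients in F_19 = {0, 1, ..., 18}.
a · b ≡ 11x + 17 (mod f(x))

Multiply in F_19[x]: a(x)·b(x) = (16x + 18)·(17x + 6) = 6x^2 + 3x + 13. This has degree ≥ 2, so divide by f(x) over F_19: 6x^2 + 3x + 13 = (6)·(x^2 + 5x + 12) + (11x + 17). Hence a·b ≡ 11x + 17 (mod f). (F_19[x]/(f) is a field with 19^2 = 361 elements since f is irreducible of degree 2.)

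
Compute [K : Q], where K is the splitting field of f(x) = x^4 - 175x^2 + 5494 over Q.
[K : Q] = 4

Solving the quadratic in x^2: x^2 = (175 ± √(175^2 - 4·5494))/2 = (175 ± √8649)/2 = (175 ± 93)/2, giving x^2 = 134 or x^2 = 41. So f(x) = (x^2 - 134)(x^2 - 41) and the roots of f are ±√134, ±√41. Hence the splitting field is K = Q(√134, √41). Since 134 and 41 are distinct squarefree integers > 1, their product 5494 is not a perfect square, so √41 ∉ Q(√134). By the tower law [K:Q] = [Q(√134,√41):Q(√134)] · [Q(√134):Q] = 2 · 2 = 4.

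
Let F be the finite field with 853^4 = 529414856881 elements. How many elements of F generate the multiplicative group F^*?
There are φ(529414856880) = 104044953600 primitive elements

F_q^* is cyclic of order q - 1 = 529414856880. A cyclic group of order m has exactly φ(m) generators. Here m = 529414856880 = 2^4 · 3 · 5 · 7 · 13 · 29 · 61 · 71 · 193, so the number of primitive elements is φ(529414856880) = 104044953600.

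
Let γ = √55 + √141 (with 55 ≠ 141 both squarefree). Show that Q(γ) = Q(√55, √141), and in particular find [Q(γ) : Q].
[Q(γ) : Q] = 4 (equivalently, Q(γ) = Q(√55, √141))

Obviously Q(γ) ⊆ Q(√55, √141), and [Q(√55, √141):Q] = 4 (since 55, 141 are distinct squarefree integers > 1 with 7755 not a perfect square). To show equality we compute the minimal polynomial of γ. From γ = √55 + √141: γ^2 = 55 + 2√(7755) + 141 = 196 + 2√(7755), so γ^2 - 196 = 2√(7755); squaring, (γ^2 - 196)^2 = 4·7755, i.e. γ^4 - 392γ^2 + 38416 - 31020 = 0, i.e. γ^4 - 392γ^2 + 7396 = 0. So γ is a root of x^4 - 392x^2 + 7396. This polynomial is irreducible over Q: it has no rational root (each ±√55 ± √141 is irrational), and any factorization into two quadratics over Q would force √(7755) ∈ Q (pairing opposite roots) or √55, √141 ∈ Q (other pairings), all impossible. Hence [Q(γ):Q] = 4 = [Q(√55, √141):Q], so Q(γ) = Q(√55, √141).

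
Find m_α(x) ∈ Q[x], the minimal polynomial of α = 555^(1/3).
m_α(x) = x^3 - 555

α satisfies α^3 = 555, so x^3 - 555 annihilates α. By the rational root test, a rational root p/q (in lowest terms) of x^3 - 555 would satisfy p^3 = 555 q^3, forcing q = 1 and p^3 = 555; but 555 is not a perfect cube, contradiction. A monic cubic over Q with no rational root is irreducible (any nontrivial factorization would include a linear factor). Hence x^3 - 555 is the minimal polynomial of α, and in particular [Q(α):Q] = 3.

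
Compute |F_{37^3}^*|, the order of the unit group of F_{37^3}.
|F_{37^3}^*| = 50652

F_{37^3} has 37^3 = 50653 elements; its multiplicative group consists of all nonzero elements, so |F_{37^3}^*| = 50653 - 1 = 50652. (It is cyclic since any finite subgroup of the multiplicative group of a field is cyclic.)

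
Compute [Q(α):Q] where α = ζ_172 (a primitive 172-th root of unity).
[Q(α):Q] = 84

The minimal polynomial of ζ_172 over Q is the 172-th cyclotomic polynomial Φ_172(x), which is irreducible over Q and has degree φ(172) = 84. Hence [Q(α):Q] = φ(172) = 84.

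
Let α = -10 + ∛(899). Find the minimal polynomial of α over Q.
m_α(x) = x^3 + 30x^2 + 300x + 101

Set β = α + 10 = ∛(899), so β^3 = 899. Then (α + 10)^3 - 899 = 0, i.e. α is a root of g(x) = (x + 10)^3 - 899 = x^3 + 30x^2 + 300x + 101. Since g(x) = h(x + 10) where h(x) = x^3 - 899, and h is irreducible over Q (because 899 is not a perfect cube, so h has no rational root, and a monic cubic with no rational root is irreducible), g is also irreducible (irreducibility is preserved under the substitution x → x + 10). Hence m_α(x) = x^3 + 30x^2 + 300x + 101.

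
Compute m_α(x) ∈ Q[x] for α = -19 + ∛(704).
m_α(x) = x^3 + 57x^2 + 1083x + 6155

Set β = α + 19 = ∛(704), so β^3 = 704. Then (α + 19)^3 - 704 = 0, i.e. α is a root of g(x) = (x + 19)^3 - 704 = x^3 + 57x^2 + 1083x + 6155. Since g(x) = h(x + 19) where h(x) = x^3 - 704, and h is irreducible over Q (because 704 is not a perfect cube, so h has no rational root, and a monic cubic with no rational root is irreducible), g is also irreducible (irreducibility is preserved under the substitution x → x + 19). Hence m_α(x) = x^3 + 57x^2 + 1083x + 6155.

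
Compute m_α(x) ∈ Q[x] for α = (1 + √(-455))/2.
m_α(x) = x^2 - x + 114

From 2α - 1 = √(-455), squaring gives (2α - 1)^2 = -455, i.e. 4α^2 - 4α + 1 = -455, so α^2 - α + (1 + 455)/4 = 0. Since -455 ≡ 1 (mod 4), (1 + 455)/4 = 114 ∈ Z. The polynomial x^2 - x + 114 has discriminant 1 - 4·(114) = -455, which is not a perfect square in Q (d = -455 is squarefree and ≠ 1), so x^2 - x + 114 is irreducible over Q. It is the minimal polynomial of α.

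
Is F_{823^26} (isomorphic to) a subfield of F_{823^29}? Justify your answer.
No: F_{823^26} is not a subfield of F_{823^29}

F_{p^m} embeds in F_{p^n} iff m | n. Here 26 ∤ 29 (since 29 = 1·26 + 3 with remainder 3 ≠ 0), so F_{823^26} is not a subfield of F_{823^29}. Equivalently: if it were, the tower law would give 26 = [F_{823^26}:F_823] dividing [F_{823^29}:F_823] = 29, contradiction.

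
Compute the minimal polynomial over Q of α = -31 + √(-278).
m_α(x) = x^2 + 62x + 1239

From α + 31 = √(-278), squaring gives (α + 31)^2 = -278, i.e. α^2 + 62α + 961 = -278, so α^2 + 62α + 1239 = 0. The discriminant of x^2 + 62x + 1239 is (62)^2 - 4·(1239) = 3844 - 4956 = -1112, and 4·(-278) is not a perfect square in Q since -278 is squarefree and ≠ 1. Hence x^2 + 62x + 1239 is irreducible over Q and is the minimal polynomial of α.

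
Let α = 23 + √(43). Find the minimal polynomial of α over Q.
m_α(x) = x^2 - 46x + 486

From α - 23 = √(43), squaring gives (α - 23)^2 = 43, i.e. α^2 - 46α + 529 = 43, so α^2 - 46α + 486 = 0. The discriminant of x^2 - 46x + 486 is (-46)^2 - 4·(486) = 2116 - 1944 = 172, and 4·(43) is not a perfect square in Q since 43 is squarefree and ≠ 1. Hence x^2 - 46x + 486 is irreducible over Q and is the minimal polynomial of α.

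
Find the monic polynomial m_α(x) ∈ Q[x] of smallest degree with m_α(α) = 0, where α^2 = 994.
m_α(x) = x^2 - 994

α satisfies α^2 - 994 = 0, so x^2 - 994 annihilates α. Since d = 994 is squarefree and ≠ 1, it is not a perfect square in Q, so x^2 - 994 has no rational root and is therefore irreducible over Q (a degree-2 polynomial over a field is irreducible iff it has no root). Hence m_α(x) = x^2 - 994.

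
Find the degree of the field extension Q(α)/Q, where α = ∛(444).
[Q(α):Q] = 3

The minimal polynomial of α is x^3 - 444, irreducible over Q since 444 is not a perfect cube (so x^3 - 444 has no rational root). Hence [Q(α):Q] = deg(m_α) = 3.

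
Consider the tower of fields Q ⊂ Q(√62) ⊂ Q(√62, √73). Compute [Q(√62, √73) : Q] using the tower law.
[Q(√62, √73) : Q] = 4

[Q(√62):Q] = 2 (min poly x^2 - 62, irreducible since 62 is squarefree > 1). For the top step, suppose √73 ∈ Q(√62), say √73 = c + d√62 with c, d ∈ Q. Squaring: 73 = c^2 + 62d^2 + 2cd√62. Since √62 ∉ Q this forces 2cd = 0. If d = 0 then √73 = c ∈ Q, contradicting 73 squarefree > 1. If c = 0 then 73 = 62d^2, so 62·73 = (62d)^2 is a perfect square in Q — but 62·73 = 4526 is not a perfect square (since 62 and 73 are distinct squarefree integers). Contradiction. Hence √73 ∉ Q(√62), so x^2 - 73 stays irreducible over Q(√62) and [Q(√62, √73) : Q(√62)] = 2. By the tower law, [Q(√62, √73) : Q] = 2 · 2 = 4.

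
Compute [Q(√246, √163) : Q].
[Q(√246, √163) : Q] = 4

[Q(√246):Q] = 2 (min poly x^2 - 246, irreducible since 246 is squarefree > 1). For the top step, suppose √163 ∈ Q(√246), say √163 = c + d√246 with c, d ∈ Q. Squaring: 163 = c^2 + 246d^2 + 2cd√246. Since √246 ∉ Q this forces 2cd = 0. If d = 0 then √163 = c ∈ Q, contradicting 163 squarefree > 1. If c = 0 then 163 = 246d^2, so 246·163 = (246d)^2 is a perfect square in Q — but 246·163 = 40098 is not a perfect square (since 246 and 163 are distinct squarefree integers). Contradiction. Hence √163 ∉ Q(√246), so x^2 - 163 stays irreducible over Q(√246) and [Q(√246, √163) : Q(√246)] = 2. By the tower law, [Q(√246, √163) : Q] = 2 · 2 = 4.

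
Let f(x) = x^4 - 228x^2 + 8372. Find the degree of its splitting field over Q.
[K : Q] = 4

Solving the quadratic in x^2: x^2 = (228 ± √(228^2 - 4·8372))/2 = (228 ± √18496)/2 = (228 ± 136)/2, giving x^2 = 182 or x^2 = 46. So f(x) = (x^2 - 182)(x^2 - 46) and the roots of f are ±√182, ±√46. Hence the splitting field is K = Q(√182, √46). Since 182 and 46 are distinct squarefree integers > 1, their product 8372 is not a perfect square, so √46 ∉ Q(√182). By the tower law [K:Q] = [Q(√182,√46):Q(√182)] · [Q(√182):Q] = 2 · 2 = 4.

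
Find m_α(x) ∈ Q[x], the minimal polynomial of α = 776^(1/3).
m_α(x) = x^3 - 776

α satisfies α^3 = 776, so x^3 - 776 annihilates α. By the rational root test, a rational root p/q (in lowest terms) of x^3 - 776 would satisfy p^3 = 776 q^3, forcing q = 1 and p^3 = 776; but 776 is not a perfect cube, contradiction. A monic cubic over Q with no rational root is irreducible (any nontrivial factorization would include a linear factor). Hence x^3 - 776 is the minimal polynomial of α, and in particular [Q(α):Q] = 3.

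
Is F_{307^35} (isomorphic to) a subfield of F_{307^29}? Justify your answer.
No: F_{307^35} is not a subfield of F_{307^29}

F_{p^m} embeds in F_{p^n} iff m | n. Here 35 ∤ 29 (since 29 = 0·35 + 29 with remainder 29 ≠ 0), so F_{307^35} is not a subfield of F_{307^29}. Equivalently: if it were, the tower law would give 35 = [F_{307^35}:F_307] dividing [F_{307^29}:F_307] = 29, contradiction.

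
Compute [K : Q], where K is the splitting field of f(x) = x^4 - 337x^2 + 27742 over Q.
[K : Q] = 4

Solving the quadratic in x^2: x^2 = (337 ± √(337^2 - 4·27742))/2 = (337 ± √2601)/2 = (337 ± 51)/2, giving x^2 = 143 or x^2 = 194. So f(x) = (x^2 - 143)(x^2 - 194) and the roots of f are ±√143, ±√194. Hence the splitting field is K = Q(√143, √194). Since 143 and 194 are distinct squarefree integers > 1, their product 27742 is not a perfect square, so √194 ∉ Q(√143). By the tower law [K:Q] = [Q(√143,√194):Q(√143)] · [Q(√143):Q] = 2 · 2 = 4.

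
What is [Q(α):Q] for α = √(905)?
[Q(α):Q] = 2

[Q(α):Q] equals the degree of the minimal polynomial of α. Here α^2 = 905 and x^2 - 905 is irreducible (d = 905 is squarefree, ≠ 1, hence not a square), so deg(m_α) = 2. Thus [Q(α):Q] = 2.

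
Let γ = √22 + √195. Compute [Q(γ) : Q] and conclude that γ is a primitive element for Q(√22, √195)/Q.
[Q(γ) : Q] = 4 (equivalently, Q(γ) = Q(√22, √195))

Obviously Q(γ) ⊆ Q(√22, √195), and [Q(√22, √195):Q] = 4 (since 22, 195 are distinct squarefree integers > 1 with 4290 not a perfect square). To show equality we compute the minimal polynomial of γ. From γ = √22 + √195: γ^2 = 22 + 2√(4290) + 195 = 217 + 2√(4290), so γ^2 - 217 = 2√(4290); squaring, (γ^2 - 217)^2 = 4·4290, i.e. γ^4 - 434γ^2 + 47089 - 17160 = 0, i.e. γ^4 - 434γ^2 + 29929 = 0. So γ is a root of x^4 - 434x^2 + 29929. This polynomial is irreducible over Q: it has no rational root (each ±√22 ± √195 is irrational), and any factorization into two quadratics over Q would force √(4290) ∈ Q (pairing opposite roots) or √22, √195 ∈ Q (other pairings), all impossible. Hence [Q(γ):Q] = 4 = [Q(√22, √195):Q], so Q(γ) = Q(√22, √195).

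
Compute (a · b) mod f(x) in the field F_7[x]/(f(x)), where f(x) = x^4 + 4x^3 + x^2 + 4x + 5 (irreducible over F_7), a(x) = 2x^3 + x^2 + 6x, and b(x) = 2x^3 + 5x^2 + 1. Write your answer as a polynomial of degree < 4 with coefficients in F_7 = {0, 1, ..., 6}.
a · b ≡ 2x^3 + 3x^2 + x + 2 (mod f(x))

Multiply in F_7[x]: a(x)·b(x) = (2x^3 + x^2 + 6x)·(2x^3 + 5x^2 + 1) = 4x^6 + 5x^5 + 3x^4 + 4x^3 + x^2 + 6x. This has degree ≥ 4, so divide by f(x) over F_7: 4x^6 + 5x^5 + 3x^4 + 4x^3 + x^2 + 6x = (4x^2 + 3x + 1)·(x^4 + 4x^3 + x^2 + 4x + 5) + (2x^3 + 3x^2 + x + 2). Hence a·b ≡ 2x^3 + 3x^2 + x + 2 (mod f). (F_7[x]/(f) is a field with 7^4 = 2401 elements since f is irreducible of degree 4.)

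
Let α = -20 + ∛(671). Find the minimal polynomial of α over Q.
m_α(x) = x^3 + 60x^2 + 1200x + 7329

Set β = α + 20 = ∛(671), so β^3 = 671. Then (α + 20)^3 - 671 = 0, i.e. α is a root of g(x) = (x + 20)^3 - 671 = x^3 + 60x^2 + 1200x + 7329. Since g(x) = h(x + 20) where h(x) = x^3 - 671, and h is irreducible over Q (because 671 is not a perfect cube, so h has no rational root, and a monic cubic with no rational root is irreducible), g is also irreducible (irreducibility is preserved under the substitution x → x + 20). Hence m_α(x) = x^3 + 60x^2 + 1200x + 7329.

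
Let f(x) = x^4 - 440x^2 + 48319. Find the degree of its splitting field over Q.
[K : Q] = 4

Solving the quadratic in x^2: x^2 = (440 ± √(440^2 - 4·48319))/2 = (440 ± √324)/2 = (440 ± 18)/2, giving x^2 = 211 or x^2 = 229. So f(x) = (x^2 - 211)(x^2 - 229) and the roots of f are ±√211, ±√229. Hence the splitting field is K = Q(√211, √229). Since 211 and 229 are distinct squarefree integers > 1, their product 48319 is not a perfect square, so √229 ∉ Q(√211). By the tower law [K:Q] = [Q(√211,√229):Q(√211)] · [Q(√211):Q] = 2 · 2 = 4.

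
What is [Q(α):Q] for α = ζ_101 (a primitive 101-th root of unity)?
[Q(α):Q] = 100

The minimal polynomial of ζ_101 over Q is the 101-th cyclotomic polynomial Φ_101(x), which is irreducible over Q and has degree φ(101) = 100. Hence [Q(α):Q] = φ(101) = 100.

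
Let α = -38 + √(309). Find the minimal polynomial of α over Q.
m_α(x) = x^2 + 76x + 1135

From α + 38 = √(309), squaring gives (α + 38)^2 = 309, i.e. α^2 + 76α + 1444 = 309, so α^2 + 76α + 1135 = 0. The discriminant of x^2 + 76x + 1135 is (76)^2 - 4·(1135) = 5776 - 4540 = 1236, and 4·(309) is not a perfect square in Q since 309 is squarefree and ≠ 1. Hence x^2 + 76x + 1135 is irreducible over Q and is the minimal polynomial of α.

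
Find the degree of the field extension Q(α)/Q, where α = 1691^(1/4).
[Q(α):Q] = 4

α is a root of x^4 - 1691. By Eisenstein's criterion at the prime p = 19 (which divides the constant term 1691 but p^2 = 361 does not, since 1691 is squarefree), x^4 - 1691 is irreducible over Q. Hence [Q(α):Q] = 4.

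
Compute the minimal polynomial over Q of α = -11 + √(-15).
m_α(x) = x^2 + 22x + 136

From α + 11 = √(-15), squaring gives (α + 11)^2 = -15, i.e. α^2 + 22α + 121 = -15, so α^2 + 22α + 136 = 0. The discriminant of x^2 + 22x + 136 is (22)^2 - 4·(136) = 484 - 544 = -60, and 4·(-15) is not a perfect square in Q since -15 is squarefree and ≠ 1. Hence x^2 + 22x + 136 is irreducible over Q and is the minimal polynomial of α.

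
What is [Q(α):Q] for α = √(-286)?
[Q(α):Q] = 2

[Q(α):Q] equals the degree of the minimal polynomial of α. Here α^2 = -286 and x^2 + 286 is irreducible (d = -286 is squarefree, ≠ 1, hence not a square), so deg(m_α) = 2. Thus [Q(α):Q] = 2.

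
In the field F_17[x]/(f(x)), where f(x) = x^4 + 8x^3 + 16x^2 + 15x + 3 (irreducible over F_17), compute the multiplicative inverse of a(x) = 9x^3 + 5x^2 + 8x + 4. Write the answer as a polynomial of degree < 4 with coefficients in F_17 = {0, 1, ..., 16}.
a(x)^(-1) ≡ 7x^3 + x^2 + 14x + 11 (mod f(x))

Since f is irreducible over F_17, F_17[x]/(f) is a field and a(x) ≠ 0 has an inverse. Apply the extended Euclidean algorithm to f(x) and a(x) in F_17[x]: f(x) = (2x + 13)·a(x) + (3x^2 + 5x + 2);  a(x) = (3x + 8)·(3x^2 + 5x + 2) + (13x + 5);  (3x^2 + 5x + 2) = (12x + 1)·(13x + 5) + (14). The last nonzero remainder is the constant 14 = gcd(f, a) in F_17. Back-substituting through the division chain expresses 14 = s(x)·a(x) + t(x)·f(x) with s(x) ≡ 13x^3 + 14x^2 + 9x + 1 (mod f), so (13x^3 + 14x^2 + 9x + 1)·a(x) ≡ 14 (mod f). Multiplying by 14^(-1) ≡ 11 in F_17 gives a(x)^(-1) ≡ 11·(13x^3 + 14x^2 + 9x + 1) ≡ 7x^3 + x^2 + 14x + 11 (mod f). Check: (9x^3 + 5x^2 + 8x + 4)·(7x^3 + x^2 + 14x + 11) = 12x^6 + 10x^5 + x^3 + x^2 + 8x + 10 ≡ 1 (mod x^4 + 8x^3 + 16x^2 + 15x + 3).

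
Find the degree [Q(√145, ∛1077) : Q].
[Q(√145, ∛1077) : Q] = 6

Let L = Q(√145, ∛1077). Since Q(√145) ⊂ L and [Q(√145):Q] = 2, the tower law gives 2 | [L:Q]. Likewise Q(∛1077) ⊂ L with [Q(∛1077):Q] = 3 (because 1077 is not a perfect cube), so 3 | [L:Q]. As gcd(2,3) = 1, [L:Q] is divisible by 6. Conversely L is generated over Q by √145 and ∛1077, so [L:Q] ≤ 2·3 = 6. Therefore [Q(√145, ∛1077) : Q] = 6.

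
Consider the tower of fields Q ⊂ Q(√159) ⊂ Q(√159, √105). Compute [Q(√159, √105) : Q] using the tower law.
[Q(√159, √105) : Q] = 4

[Q(√159):Q] = 2 (min poly x^2 - 159, irreducible since 159 is squarefree > 1). For the top step, suppose √105 ∈ Q(√159), say √105 = c + d√159 with c, d ∈ Q. Squaring: 105 = c^2 + 159d^2 + 2cd√159. Since √159 ∉ Q this forces 2cd = 0. If d = 0 then √105 = c ∈ Q, contradicting 105 squarefree > 1. If c = 0 then 105 = 159d^2, so 159·105 = (159d)^2 is a perfect square in Q — but 159·105 = 16695 is not a perfect square (since 159 and 105 are distinct squarefree integers). Contradiction. Hence √105 ∉ Q(√159), so x^2 - 105 stays irreducible over Q(√159) and [Q(√159, √105) : Q(√159)] = 2. By the tower law, [Q(√159, √105) : Q] = 2 · 2 = 4.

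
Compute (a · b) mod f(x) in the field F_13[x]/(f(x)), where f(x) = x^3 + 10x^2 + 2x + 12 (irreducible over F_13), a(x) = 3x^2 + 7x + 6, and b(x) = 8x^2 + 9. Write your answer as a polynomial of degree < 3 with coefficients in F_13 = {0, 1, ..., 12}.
a · b ≡ 8x^2 (mod f(x))

Multiply in F_13[x]: a(x)·b(x) = (3x^2 + 7x + 6)·(8x^2 + 9) = 11x^4 + 4x^3 + 10x^2 + 11x + 2. This has degree ≥ 3, so divide by f(x) over F_13: 11x^4 + 4x^3 + 10x^2 + 11x + 2 = (11x + 11)·(x^3 + 10x^2 + 2x + 12) + (8x^2). Hence a·b ≡ 8x^2 (mod f). (F_13[x]/(f) is a field with 13^3 = 2197 elements since f is irreducible of degree 3.)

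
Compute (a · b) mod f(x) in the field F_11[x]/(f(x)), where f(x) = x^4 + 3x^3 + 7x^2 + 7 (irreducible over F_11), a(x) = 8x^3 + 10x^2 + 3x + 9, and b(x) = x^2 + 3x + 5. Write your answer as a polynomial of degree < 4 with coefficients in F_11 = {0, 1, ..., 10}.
a · b ≡ 9x^3 + 9x^2 + 8x + 8 (mod f(x))

Multiply in F_11[x]: a(x)·b(x) = (8x^3 + 10x^2 + 3x + 9)·(x^2 + 3x + 5) = 8x^5 + x^4 + 7x^3 + 2x^2 + 9x + 1. This has degree ≥ 4, so divide by f(x) over F_11: 8x^5 + x^4 + 7x^3 + 2x^2 + 9x + 1 = (8x + 10)·(x^4 + 3x^3 + 7x^2 + 7) + (9x^3 + 9x^2 + 8x + 8). Hence a·b ≡ 9x^3 + 9x^2 + 8x + 8 (mod f). (F_11[x]/(f) is a field with 11^4 = 14641 elements since f is irreducible of degree 4.)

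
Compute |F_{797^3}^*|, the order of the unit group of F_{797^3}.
|F_{797^3}^*| = 506261572

F_{797^3} has 797^3 = 506261573 elements; its multiplicative group consists of all nonzero elements, so |F_{797^3}^*| = 506261573 - 1 = 506261572. (It is cyclic since any finite subgroup of the multiplicative group of a field is cyclic.)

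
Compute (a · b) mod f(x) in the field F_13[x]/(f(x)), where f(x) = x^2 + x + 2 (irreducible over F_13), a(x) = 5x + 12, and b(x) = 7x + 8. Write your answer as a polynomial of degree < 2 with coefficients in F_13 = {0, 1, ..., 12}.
a · b ≡ 11x (mod f(x))

Multiply in F_13[x]: a(x)·b(x) = (5x + 12)·(7x + 8) = 9x^2 + 7x + 5. This has degree ≥ 2, so divide by f(x) over F_13: 9x^2 + 7x + 5 = (9)·(x^2 + x + 2) + (11x). Hence a·b ≡ 11x (mod f). (F_13[x]/(f) is a field with 13^2 = 169 elements since f is irreducible of degree 2.)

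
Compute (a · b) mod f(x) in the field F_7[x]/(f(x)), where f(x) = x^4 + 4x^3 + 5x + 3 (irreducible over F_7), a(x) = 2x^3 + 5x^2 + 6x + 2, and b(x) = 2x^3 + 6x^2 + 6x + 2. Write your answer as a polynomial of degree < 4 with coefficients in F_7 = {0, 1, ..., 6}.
a · b ≡ 4x^3 + 2x^2 + 3x + 5 (mod f(x))

Multiply in F_7[x]: a(x)·b(x) = (2x^3 + 5x^2 + 6x + 2)·(2x^3 + 6x^2 + 6x + 2) = 4x^6 + x^5 + 5x^4 + 4x^3 + 2x^2 + 3x + 4. This has degree ≥ 4, so divide by f(x) over F_7: 4x^6 + x^5 + 5x^4 + 4x^3 + 2x^2 + 3x + 4 = (4x^2 + 6x + 2)·(x^4 + 4x^3 + 5x + 3) + (4x^3 + 2x^2 + 3x + 5). Hence a·b ≡ 4x^3 + 2x^2 + 3x + 5 (mod f). (F_7[x]/(f) is a field with 7^4 = 2401 elements since f is irreducible of degree 4.)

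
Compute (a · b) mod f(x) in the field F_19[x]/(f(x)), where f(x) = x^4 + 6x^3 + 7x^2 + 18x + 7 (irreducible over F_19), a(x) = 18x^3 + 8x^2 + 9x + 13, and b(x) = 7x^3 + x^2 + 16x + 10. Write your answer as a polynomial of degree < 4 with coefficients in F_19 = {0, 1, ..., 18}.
a · b ≡ 6x^3 + 5x^2 + 15x + 18 (mod f(x))

Multiply in F_19[x]: a(x)·b(x) = (18x^3 + 8x^2 + 9x + 13)·(7x^3 + x^2 + 16x + 10) = 12x^6 + 17x^5 + 17x^4 + 9x^3 + 9x^2 + 13x + 16. This has degree ≥ 4, so divide by f(x) over F_19: 12x^6 + 17x^5 + 17x^4 + 9x^3 + 9x^2 + 13x + 16 = (12x^2 + 2x + 16)·(x^4 + 6x^3 + 7x^2 + 18x + 7) + (6x^3 + 5x^2 + 15x + 18). Hence a·b ≡ 6x^3 + 5x^2 + 15x + 18 (mod f). (F_19[x]/(f) is a field with 19^4 = 130321 elements since f is irreducible of degree 4.)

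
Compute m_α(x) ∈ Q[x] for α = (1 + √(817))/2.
m_α(x) = x^2 - x - 204

From 2α - 1 = √(817), squaring gives (2α - 1)^2 = 817, i.e. 4α^2 - 4α + 1 = 817, so α^2 - α + (1 - 817)/4 = 0. Since 817 ≡ 1 (mod 4), (1 - 817)/4 = -204 ∈ Z. The polynomial x^2 - x - 204 has discriminant 1 - 4·(-204) = 817, which is not a perfect square in Q (d = 817 is squarefree and ≠ 1), so x^2 - x - 204 is irreducible over Q. It is the minimal polynomial of α.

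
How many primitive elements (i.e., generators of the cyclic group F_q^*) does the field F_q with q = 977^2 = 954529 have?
There are φ(954528) = 311040 primitive elements

F_q^* is cyclic of order q - 1 = 954528. A cyclic group of order m has exactly φ(m) generators. Here m = 954528 = 2^5 · 3 · 61 · 163, so the number of primitive elements is φ(954528) = 311040.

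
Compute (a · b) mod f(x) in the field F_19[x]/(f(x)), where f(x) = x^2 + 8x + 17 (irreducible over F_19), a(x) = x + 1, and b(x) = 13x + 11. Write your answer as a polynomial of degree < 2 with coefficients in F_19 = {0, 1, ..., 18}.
a · b ≡ 15x + 18 (mod f(x))

Multiply in F_19[x]: a(x)·b(x) = (x + 1)·(13x + 11) = 13x^2 + 5x + 11. This has degree ≥ 2, so divide by f(x) over F_19: 13x^2 + 5x + 11 = (13)·(x^2 + 8x + 17) + (15x + 18). Hence a·b ≡ 15x + 18 (mod f). (F_19[x]/(f) is a field with 19^2 = 361 elements since f is irreducible of degree 2.)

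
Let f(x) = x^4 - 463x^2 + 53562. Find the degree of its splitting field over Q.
[K : Q] = 4

Solving the quadratic in x^2: x^2 = (463 ± √(463^2 - 4·53562))/2 = (463 ± √121)/2 = (463 ± 11)/2, giving x^2 = 237 or x^2 = 226. So f(x) = (x^2 - 237)(x^2 - 226) and the roots of f are ±√237, ±√226. Hence the splitting field is K = Q(√237, √226). Since 237 and 226 are distinct squarefree integers > 1, their product 53562 is not a perfect square, so √226 ∉ Q(√237). By the tower law [K:Q] = [Q(√237,√226):Q(√237)] · [Q(√237):Q] = 2 · 2 = 4.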